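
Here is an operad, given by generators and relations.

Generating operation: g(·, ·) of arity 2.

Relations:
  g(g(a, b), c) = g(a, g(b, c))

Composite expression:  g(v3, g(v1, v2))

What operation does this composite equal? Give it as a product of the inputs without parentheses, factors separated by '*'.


Associativity of g dissolves the nesting; only the v-input order survives.
g(v1, v2) collapses to v1 * v2
g(v3, g(v1, v2)) collapses to v3 * v1 * v2

v3 * v1 * v2


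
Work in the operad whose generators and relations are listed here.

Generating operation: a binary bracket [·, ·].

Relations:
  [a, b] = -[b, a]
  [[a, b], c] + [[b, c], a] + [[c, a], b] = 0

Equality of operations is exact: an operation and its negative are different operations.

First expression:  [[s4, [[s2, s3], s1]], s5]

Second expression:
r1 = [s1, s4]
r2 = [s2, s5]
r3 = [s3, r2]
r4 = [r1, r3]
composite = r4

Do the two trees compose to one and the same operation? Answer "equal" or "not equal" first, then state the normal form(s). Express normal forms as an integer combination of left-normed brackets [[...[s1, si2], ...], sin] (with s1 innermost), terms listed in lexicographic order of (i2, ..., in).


Reducing the first expression gives [[[[s1, s2], s3], s4], s5] - [[[[s1, s3], s2], s4], s5]
Reducing the second expression gives -[[[[s1, s4], s2], s5], s3] + [[[[s1, s4], s3], s2], s5] - [[[[s1, s4], s3], s5], s2] + [[[[s1, s4], s5], s2], s3]
The normal forms differ: not equal.

not equal — first [[[[s1, s2], s3], s4], s5] - [[[[s1, s3], s2], s4], s5], second -[[[[s1, s4], s2], s5], s3] + [[[[s1, s4], s3], s2], s5] - [[[[s1, s4], s3], s5], s2] + [[[[s1, s4], s5], s2], s3]


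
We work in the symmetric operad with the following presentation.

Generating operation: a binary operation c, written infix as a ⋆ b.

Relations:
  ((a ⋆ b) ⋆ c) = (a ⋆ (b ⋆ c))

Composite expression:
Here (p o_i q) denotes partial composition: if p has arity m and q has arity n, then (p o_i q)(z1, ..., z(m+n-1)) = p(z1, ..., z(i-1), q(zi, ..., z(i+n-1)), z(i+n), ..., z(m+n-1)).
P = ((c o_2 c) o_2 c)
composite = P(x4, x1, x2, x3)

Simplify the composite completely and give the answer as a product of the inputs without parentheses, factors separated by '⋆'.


x4 ⋆ x1 ⋆ x2 ⋆ x3

Under associativity of c, the answer is the x's in reading order.
(x1 ⋆ x2) reduces to x1 ⋆ x2
((x1 ⋆ x2) ⋆ x3) reduces to x1 ⋆ x2 ⋆ x3
(x4 ⋆ ((x1 ⋆ x2) ⋆ x3)) reduces to x4 ⋆ x1 ⋆ x2 ⋆ x3


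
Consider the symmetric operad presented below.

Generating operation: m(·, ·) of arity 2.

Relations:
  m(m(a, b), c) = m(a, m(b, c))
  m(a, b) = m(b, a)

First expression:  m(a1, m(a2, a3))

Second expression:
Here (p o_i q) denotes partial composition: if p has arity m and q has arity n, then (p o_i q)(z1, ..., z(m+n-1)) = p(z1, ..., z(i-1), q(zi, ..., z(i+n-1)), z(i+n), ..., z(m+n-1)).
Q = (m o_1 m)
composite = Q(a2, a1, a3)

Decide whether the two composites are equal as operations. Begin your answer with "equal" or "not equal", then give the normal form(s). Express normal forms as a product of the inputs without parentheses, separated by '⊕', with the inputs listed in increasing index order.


equal; both compose to a1 ⊕ a2 ⊕ a3

In normal form, the first expression is a1 ⊕ a2 ⊕ a3
In normal form, the second expression is a1 ⊕ a2 ⊕ a3
Same normal form: equal.


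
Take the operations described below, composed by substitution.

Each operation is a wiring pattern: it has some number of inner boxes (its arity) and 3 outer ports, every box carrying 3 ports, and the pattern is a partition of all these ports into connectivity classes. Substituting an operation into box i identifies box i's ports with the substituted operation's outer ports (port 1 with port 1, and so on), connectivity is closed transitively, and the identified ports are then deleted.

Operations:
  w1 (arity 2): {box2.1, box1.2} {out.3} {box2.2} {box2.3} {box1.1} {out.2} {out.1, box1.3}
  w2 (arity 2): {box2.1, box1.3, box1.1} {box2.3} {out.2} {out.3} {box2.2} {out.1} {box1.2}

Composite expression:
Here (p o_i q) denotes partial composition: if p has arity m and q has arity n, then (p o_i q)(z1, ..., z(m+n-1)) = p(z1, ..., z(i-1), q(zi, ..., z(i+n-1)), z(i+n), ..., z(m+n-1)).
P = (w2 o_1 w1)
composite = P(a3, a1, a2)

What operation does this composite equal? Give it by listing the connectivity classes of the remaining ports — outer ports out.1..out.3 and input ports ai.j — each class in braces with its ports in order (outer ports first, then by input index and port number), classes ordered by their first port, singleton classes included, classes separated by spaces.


{out.1} {out.2} {out.3} {a1.1, a3.2} {a1.2} {a1.3} {a2.1, a3.3} {a2.2} {a2.3} {a3.1}

Connectivity passes through glued w2-boundaries; trace each wire chain.
w1 over (a3, a1) gives {out.1, a3.3} {out.2} {out.3} {a1.1, a3.2} {a1.2} {a1.3} {a3.1}, out.j being that stage's outer ports
w2 over (a3, a1, a2) gives {out.1} {out.2} {out.3} {a1.1, a3.2} {a1.2} {a1.3} {a2.1, a3.3} {a2.2} {a2.3} {a3.1}, out.j being that stage's outer ports


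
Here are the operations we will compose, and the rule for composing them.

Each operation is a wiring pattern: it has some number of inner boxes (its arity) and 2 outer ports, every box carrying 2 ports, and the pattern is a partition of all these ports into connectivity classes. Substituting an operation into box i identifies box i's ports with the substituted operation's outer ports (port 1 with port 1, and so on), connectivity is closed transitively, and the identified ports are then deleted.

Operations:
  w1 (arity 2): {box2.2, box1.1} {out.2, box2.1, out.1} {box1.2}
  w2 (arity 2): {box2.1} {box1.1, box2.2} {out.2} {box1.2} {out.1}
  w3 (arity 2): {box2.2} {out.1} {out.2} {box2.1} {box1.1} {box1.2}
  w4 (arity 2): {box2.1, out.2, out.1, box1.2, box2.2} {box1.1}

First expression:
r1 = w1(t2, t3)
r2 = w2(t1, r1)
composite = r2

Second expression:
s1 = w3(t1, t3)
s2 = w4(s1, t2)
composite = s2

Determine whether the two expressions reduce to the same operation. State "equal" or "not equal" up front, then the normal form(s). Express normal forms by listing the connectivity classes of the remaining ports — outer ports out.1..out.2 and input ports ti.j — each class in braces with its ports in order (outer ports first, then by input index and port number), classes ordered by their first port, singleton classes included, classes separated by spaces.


The first expression reduces to {out.1} {out.2} {t1.1, t3.1} {t1.2} {t2.1, t3.2} {t2.2}
The second expression reduces to {out.1, out.2, t2.1, t2.2} {t1.1} {t1.2} {t3.1} {t3.2}
The normal forms differ: not equal.

not equal; the first gives {out.1} {out.2} {t1.1, t3.1} {t1.2} {t2.1, t3.2} {t2.2} and the second {out.1, out.2, t2.1, t2.2} {t1.1} {t1.2} {t3.1} {t3.2}


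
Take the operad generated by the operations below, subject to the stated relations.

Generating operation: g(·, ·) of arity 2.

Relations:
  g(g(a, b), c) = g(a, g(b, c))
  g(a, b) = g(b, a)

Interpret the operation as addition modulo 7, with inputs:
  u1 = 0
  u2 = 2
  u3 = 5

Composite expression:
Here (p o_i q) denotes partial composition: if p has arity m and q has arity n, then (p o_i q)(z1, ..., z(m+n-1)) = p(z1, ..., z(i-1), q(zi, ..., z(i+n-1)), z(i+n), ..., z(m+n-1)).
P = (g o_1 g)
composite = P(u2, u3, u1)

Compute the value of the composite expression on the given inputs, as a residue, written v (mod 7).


0 (mod 7)


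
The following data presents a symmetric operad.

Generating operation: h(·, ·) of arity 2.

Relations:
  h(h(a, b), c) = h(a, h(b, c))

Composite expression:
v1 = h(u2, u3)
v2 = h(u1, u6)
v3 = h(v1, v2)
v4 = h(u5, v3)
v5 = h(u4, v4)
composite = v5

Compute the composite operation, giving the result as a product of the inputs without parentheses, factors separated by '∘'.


Associativity of h dissolves the nesting; only the u-input order survives.
h(u2, u3) collapses to u2 ∘ u3
h(u1, u6) collapses to u1 ∘ u6
h(h(u2, u3), h(u1, u6)) collapses to u2 ∘ u3 ∘ u1 ∘ u6
h(u5, h(h(u2, u3), h(u1, u6))) collapses to u5 ∘ u2 ∘ u3 ∘ u1 ∘ u6
h(u4, h(u5, h(h(u2, u3), h(u1, u6)))) collapses to u4 ∘ u5 ∘ u2 ∘ u3 ∘ u1 ∘ u6

u4 ∘ u5 ∘ u2 ∘ u3 ∘ u1 ∘ u6


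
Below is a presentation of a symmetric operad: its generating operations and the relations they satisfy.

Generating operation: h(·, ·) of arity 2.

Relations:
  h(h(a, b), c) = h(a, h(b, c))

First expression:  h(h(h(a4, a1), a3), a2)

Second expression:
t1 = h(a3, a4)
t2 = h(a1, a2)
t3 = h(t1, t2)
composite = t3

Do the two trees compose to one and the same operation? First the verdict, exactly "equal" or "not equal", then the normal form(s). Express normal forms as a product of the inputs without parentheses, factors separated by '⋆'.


not equal; first: a4 ⋆ a1 ⋆ a3 ⋆ a2; second: a3 ⋆ a4 ⋆ a1 ⋆ a2

The first composite normalizes to a4 ⋆ a1 ⋆ a3 ⋆ a2
The second composite normalizes to a3 ⋆ a4 ⋆ a1 ⋆ a2
Different reductions; not equal.


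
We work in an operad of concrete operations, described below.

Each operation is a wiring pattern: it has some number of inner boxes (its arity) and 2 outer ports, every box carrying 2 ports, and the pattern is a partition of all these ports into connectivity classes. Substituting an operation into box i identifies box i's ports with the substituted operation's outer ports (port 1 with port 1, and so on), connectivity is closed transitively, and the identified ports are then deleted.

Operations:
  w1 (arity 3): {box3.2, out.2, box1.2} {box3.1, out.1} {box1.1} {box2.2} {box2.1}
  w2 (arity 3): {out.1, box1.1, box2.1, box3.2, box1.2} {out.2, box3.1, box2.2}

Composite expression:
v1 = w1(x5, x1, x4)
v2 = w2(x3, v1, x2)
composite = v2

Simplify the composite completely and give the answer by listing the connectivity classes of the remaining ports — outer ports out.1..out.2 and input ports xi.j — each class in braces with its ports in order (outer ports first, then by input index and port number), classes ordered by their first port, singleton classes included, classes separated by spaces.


{out.1, x2.2, x3.1, x3.2, x4.1} {out.2, x2.1, x4.2, x5.2} {x1.1} {x1.2} {x5.1}

Treat the ports identified at w2 as solder joints: merge, then drop.
the subtree at w1 composes to {out.1, x4.1} {out.2, x4.2, x5.2} {x1.1} {x1.2} {x5.1} on (x5, x1, x4); out.j = own outer ports
the subtree at w2 composes to {out.1, x2.2, x3.1, x3.2, x4.1} {out.2, x2.1, x4.2, x5.2} {x1.1} {x1.2} {x5.1} on (x3, x5, x1, x4, x2); out.j = own outer ports


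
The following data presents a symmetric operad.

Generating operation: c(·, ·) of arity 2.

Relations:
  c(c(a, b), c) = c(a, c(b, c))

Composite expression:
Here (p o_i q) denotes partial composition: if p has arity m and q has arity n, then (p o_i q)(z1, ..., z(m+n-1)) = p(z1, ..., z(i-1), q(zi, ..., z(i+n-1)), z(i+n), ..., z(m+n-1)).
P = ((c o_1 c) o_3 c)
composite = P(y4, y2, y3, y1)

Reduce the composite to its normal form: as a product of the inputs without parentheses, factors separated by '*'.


Associativity of c dissolves the nesting; only the y-input order survives.
c(y4, y2) collapses to y4 * y2
c(y3, y1) collapses to y3 * y1
c(c(y4, y2), c(y3, y1)) collapses to y4 * y2 * y3 * y1

y4 * y2 * y3 * y1


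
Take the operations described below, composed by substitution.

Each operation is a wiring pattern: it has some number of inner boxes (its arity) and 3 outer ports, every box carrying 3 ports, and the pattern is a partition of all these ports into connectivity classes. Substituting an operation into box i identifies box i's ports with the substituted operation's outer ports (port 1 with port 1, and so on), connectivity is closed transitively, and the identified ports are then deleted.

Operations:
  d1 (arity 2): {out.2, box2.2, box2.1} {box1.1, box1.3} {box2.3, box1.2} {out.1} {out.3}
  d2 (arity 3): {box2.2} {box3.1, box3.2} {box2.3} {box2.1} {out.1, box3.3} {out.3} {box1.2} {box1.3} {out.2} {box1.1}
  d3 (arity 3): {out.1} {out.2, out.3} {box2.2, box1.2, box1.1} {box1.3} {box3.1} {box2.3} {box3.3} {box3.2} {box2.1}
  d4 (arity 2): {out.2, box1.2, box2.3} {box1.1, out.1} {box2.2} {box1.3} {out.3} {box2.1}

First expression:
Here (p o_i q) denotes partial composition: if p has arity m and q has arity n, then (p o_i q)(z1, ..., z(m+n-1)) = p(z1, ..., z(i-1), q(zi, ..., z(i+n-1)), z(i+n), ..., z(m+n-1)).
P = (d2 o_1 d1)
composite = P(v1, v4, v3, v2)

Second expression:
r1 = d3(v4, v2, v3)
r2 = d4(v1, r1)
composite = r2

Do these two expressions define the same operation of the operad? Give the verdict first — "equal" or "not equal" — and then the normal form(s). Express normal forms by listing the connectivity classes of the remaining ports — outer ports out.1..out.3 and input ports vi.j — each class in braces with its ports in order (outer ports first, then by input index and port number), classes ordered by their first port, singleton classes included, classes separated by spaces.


The first expression, normalized: {out.1, v2.3} {out.2} {out.3} {v1.1, v1.3} {v1.2, v4.3} {v2.1, v2.2} {v3.1} {v3.2} {v3.3} {v4.1, v4.2}
The second expression, normalized: {out.1, v1.1} {out.2, v1.2} {out.3} {v1.3} {v2.1} {v2.2, v4.1, v4.2} {v2.3} {v3.1} {v3.2} {v3.3} {v4.3}
Different reductions; not equal.

not equal; first: {out.1, v2.3} {out.2} {out.3} {v1.1, v1.3} {v1.2, v4.3} {v2.1, v2.2} {v3.1} {v3.2} {v3.3} {v4.1, v4.2}; second: {out.1, v1.1} {out.2, v1.2} {out.3} {v1.3} {v2.1} {v2.2, v4.1, v4.2} {v2.3} {v3.1} {v3.2} {v3.3} {v4.3}


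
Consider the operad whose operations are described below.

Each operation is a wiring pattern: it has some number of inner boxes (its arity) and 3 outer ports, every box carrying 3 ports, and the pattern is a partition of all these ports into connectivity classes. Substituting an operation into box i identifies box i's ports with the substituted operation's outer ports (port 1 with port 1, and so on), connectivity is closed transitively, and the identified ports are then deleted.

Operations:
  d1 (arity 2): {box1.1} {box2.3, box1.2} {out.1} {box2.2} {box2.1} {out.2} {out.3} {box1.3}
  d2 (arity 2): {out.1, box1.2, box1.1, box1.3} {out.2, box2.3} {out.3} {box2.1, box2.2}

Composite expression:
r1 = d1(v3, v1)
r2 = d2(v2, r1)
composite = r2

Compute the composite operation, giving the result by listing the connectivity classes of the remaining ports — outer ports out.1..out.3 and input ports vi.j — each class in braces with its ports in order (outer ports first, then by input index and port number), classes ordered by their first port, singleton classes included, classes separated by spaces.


{out.1, v2.1, v2.2, v2.3} {out.2} {out.3} {v1.1} {v1.2} {v1.3, v3.2} {v3.1} {v3.3}

Reachability decides: close wires over d2-identified ports.
after d1, the pattern on (v3, v1) reads {out.1} {out.2} {out.3} {v1.1} {v1.2} {v1.3, v3.2} {v3.1} {v3.3} (out.j = its outer ports)
after d2, the pattern on (v2, v3, v1) reads {out.1, v2.1, v2.2, v2.3} {out.2} {out.3} {v1.1} {v1.2} {v1.3, v3.2} {v3.1} {v3.3} (out.j = its outer ports)


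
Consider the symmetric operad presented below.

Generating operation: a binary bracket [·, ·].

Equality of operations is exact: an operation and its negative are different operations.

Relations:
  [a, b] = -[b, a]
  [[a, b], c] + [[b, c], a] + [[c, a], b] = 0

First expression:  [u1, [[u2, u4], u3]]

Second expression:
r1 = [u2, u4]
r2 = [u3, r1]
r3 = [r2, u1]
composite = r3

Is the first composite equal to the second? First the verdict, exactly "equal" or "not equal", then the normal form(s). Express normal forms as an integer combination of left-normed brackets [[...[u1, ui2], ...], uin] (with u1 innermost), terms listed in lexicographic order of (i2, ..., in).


equal; the common form is [[[u1, u2], u4], u3] - [[[u1, u3], u2], u4] + [[[u1, u3], u4], u2] - [[[u1, u4], u2], u3]

The first expression reduces to [[[u1, u2], u4], u3] - [[[u1, u3], u2], u4] + [[[u1, u3], u4], u2] - [[[u1, u4], u2], u3]
The second expression reduces to [[[u1, u2], u4], u3] - [[[u1, u3], u2], u4] + [[[u1, u3], u4], u2] - [[[u1, u4], u2], u3]
Identical normal forms: equal.


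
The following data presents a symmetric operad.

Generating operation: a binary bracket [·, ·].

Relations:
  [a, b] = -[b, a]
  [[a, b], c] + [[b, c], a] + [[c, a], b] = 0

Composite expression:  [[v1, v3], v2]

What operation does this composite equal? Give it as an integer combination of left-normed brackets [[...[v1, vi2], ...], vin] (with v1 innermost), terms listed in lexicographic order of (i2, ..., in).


[[v1, v3], v2]

In the tensor algebra, words opening v1 carry the v1-anchored form.
Composite bracket: [[v1, v3], v2]
Each bracket splits as ab - ba, giving 4 signed words (2^2 = 4).
Keep just the words that open with v1:
  from v1v3v2, sign +1: term +[[v1, v3], v2]


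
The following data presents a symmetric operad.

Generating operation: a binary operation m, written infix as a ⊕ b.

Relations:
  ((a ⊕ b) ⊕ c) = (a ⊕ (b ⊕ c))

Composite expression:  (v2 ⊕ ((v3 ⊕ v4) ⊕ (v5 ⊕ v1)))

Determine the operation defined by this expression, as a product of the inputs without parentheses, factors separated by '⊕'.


Key point: m is associative — brackets drop, the v-order remains.
(v3 ⊕ v4) linearizes to v3 ⊕ v4
(v5 ⊕ v1) linearizes to v5 ⊕ v1
((v3 ⊕ v4) ⊕ (v5 ⊕ v1)) linearizes to v3 ⊕ v4 ⊕ v5 ⊕ v1
(v2 ⊕ ((v3 ⊕ v4) ⊕ (v5 ⊕ v1))) linearizes to v2 ⊕ v3 ⊕ v4 ⊕ v5 ⊕ v1

v2 ⊕ v3 ⊕ v4 ⊕ v5 ⊕ v1


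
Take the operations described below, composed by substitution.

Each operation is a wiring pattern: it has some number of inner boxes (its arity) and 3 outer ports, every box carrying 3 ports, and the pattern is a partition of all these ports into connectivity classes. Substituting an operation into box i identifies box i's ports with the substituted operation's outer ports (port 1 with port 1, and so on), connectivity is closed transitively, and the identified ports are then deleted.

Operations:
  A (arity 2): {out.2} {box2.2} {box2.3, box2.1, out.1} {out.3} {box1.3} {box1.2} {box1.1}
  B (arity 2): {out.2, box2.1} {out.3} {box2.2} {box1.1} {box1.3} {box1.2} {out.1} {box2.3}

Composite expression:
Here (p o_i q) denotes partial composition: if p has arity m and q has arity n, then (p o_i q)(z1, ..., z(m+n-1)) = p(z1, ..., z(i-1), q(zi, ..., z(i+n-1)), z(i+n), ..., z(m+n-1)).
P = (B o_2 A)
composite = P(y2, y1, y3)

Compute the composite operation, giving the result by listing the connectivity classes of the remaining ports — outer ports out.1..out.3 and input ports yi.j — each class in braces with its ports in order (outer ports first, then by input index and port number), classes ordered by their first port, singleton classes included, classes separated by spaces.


{out.1} {out.2, y3.1, y3.3} {out.3} {y1.1} {y1.2} {y1.3} {y2.1} {y2.2} {y2.3} {y3.2}

Treat the ports identified at B as solder joints: merge, then drop.
A over (y1, y3) gives {out.1, y3.1, y3.3} {out.2} {out.3} {y1.1} {y1.2} {y1.3} {y3.2}, out.j being that stage's outer ports
B over (y2, y1, y3) gives {out.1} {out.2, y3.1, y3.3} {out.3} {y1.1} {y1.2} {y1.3} {y2.1} {y2.2} {y2.3} {y3.2}, out.j being that stage's outer ports


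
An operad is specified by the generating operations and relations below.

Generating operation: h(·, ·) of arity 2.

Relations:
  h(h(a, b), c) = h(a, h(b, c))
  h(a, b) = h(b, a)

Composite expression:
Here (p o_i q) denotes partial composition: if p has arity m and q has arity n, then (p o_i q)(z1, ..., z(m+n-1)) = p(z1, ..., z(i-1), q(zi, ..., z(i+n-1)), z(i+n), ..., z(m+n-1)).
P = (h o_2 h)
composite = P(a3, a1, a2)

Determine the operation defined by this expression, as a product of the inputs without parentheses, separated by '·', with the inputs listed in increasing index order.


a1 · a2 · a3


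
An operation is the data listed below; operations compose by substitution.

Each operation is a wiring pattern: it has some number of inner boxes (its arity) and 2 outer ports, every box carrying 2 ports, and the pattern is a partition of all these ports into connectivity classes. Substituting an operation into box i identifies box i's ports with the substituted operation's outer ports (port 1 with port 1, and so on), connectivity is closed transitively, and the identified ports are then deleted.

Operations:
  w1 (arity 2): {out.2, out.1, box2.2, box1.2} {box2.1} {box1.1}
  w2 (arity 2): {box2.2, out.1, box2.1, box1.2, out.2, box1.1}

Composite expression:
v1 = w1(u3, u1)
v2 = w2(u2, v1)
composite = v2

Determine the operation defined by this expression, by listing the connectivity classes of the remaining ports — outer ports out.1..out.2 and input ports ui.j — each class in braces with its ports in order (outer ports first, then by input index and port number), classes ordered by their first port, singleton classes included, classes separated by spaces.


Connectivity passes through glued w2-boundaries; trace each wire chain.
w1 over (u3, u1) gives {out.1, out.2, u1.2, u3.2} {u1.1} {u3.1}, out.j being that stage's outer ports
w2 over (u2, u3, u1) gives {out.1, out.2, u1.2, u2.1, u2.2, u3.2} {u1.1} {u3.1}, out.j being that stage's outer ports

{out.1, out.2, u1.2, u2.1, u2.2, u3.2} {u1.1} {u3.1}


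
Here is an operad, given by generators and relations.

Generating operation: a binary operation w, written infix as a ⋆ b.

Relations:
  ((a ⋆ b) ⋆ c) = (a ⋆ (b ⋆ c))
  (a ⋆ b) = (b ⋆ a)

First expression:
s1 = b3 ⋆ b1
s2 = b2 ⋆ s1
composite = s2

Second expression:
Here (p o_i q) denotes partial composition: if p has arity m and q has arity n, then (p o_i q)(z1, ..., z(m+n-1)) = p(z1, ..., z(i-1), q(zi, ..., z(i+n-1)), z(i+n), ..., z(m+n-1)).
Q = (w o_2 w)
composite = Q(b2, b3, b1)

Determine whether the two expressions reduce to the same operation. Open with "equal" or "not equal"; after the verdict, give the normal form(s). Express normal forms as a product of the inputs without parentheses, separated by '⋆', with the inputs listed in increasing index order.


equal — both sides give b1 ⋆ b2 ⋆ b3

Normal form of the first expression: b1 ⋆ b2 ⋆ b3
Normal form of the second expression: b1 ⋆ b2 ⋆ b3
The normal forms match — equal.


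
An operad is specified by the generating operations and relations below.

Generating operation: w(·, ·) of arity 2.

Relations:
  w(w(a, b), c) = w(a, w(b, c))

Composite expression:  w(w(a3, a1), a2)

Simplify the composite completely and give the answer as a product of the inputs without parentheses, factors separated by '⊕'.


Every regrouping of w is equal, so read the a-inputs in written order.
w(a3, a1) reduces to a3 ⊕ a1
w(w(a3, a1), a2) reduces to a3 ⊕ a1 ⊕ a2

a3 ⊕ a1 ⊕ a2


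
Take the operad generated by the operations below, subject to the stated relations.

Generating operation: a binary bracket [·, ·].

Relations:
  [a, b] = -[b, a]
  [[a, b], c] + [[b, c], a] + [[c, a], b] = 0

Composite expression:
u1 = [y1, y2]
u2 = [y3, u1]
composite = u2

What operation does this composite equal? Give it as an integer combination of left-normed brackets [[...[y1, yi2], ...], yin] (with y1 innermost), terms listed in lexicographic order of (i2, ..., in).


A multilinear Lie element is pinned by y1-initial words (y1 innermost).
Composite bracket: [y3, [y1, y2]]
Under [a, b] = ab - ba we get 4 signed associative words (2^2 = 4).
Only words starting with y1 matter:
  from y1y2y3, sign -1: term -[[y1, y2], y3]

-[[y1, y2], y3]


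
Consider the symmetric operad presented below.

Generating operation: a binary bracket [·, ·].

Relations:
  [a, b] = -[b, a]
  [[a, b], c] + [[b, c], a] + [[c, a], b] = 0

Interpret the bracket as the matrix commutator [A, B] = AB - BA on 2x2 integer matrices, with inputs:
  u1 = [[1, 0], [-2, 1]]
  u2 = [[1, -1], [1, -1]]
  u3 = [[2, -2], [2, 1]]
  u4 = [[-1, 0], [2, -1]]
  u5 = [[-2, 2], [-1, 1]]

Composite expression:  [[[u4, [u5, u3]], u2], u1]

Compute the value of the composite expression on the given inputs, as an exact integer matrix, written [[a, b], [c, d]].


[[-32, 0], [32, 32]]

[u5, u3] = [[2, 4], [5, -2]]
[u4, [u5, u3]] = [[-8, 0], [8, 8]]
[[u4, [u5, u3]], u2] = [[8, 16], [32, -8]]
[[[u4, [u5, u3]], u2], u1] = [[-32, 0], [32, 32]]


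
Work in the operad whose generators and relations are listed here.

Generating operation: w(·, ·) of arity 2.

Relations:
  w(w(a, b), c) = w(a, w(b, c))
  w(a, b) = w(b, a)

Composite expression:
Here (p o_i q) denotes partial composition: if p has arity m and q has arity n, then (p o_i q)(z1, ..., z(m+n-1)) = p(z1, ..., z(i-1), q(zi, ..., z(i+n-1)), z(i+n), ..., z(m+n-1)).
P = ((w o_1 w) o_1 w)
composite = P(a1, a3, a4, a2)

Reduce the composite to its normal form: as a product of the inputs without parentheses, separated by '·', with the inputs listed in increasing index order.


With w associative and commutative, the a-input set is all that matters.
w(a1, a3) reduces to a1 · a3
w(w(a1, a3), a4) reduces to a1 · a3 · a4
w(w(w(a1, a3), a4), a2) reduces to a1 · a3 · a4 · a2
rearranged into index order: a1 · a2 · a3 · a4

a1 · a2 · a3 · a4


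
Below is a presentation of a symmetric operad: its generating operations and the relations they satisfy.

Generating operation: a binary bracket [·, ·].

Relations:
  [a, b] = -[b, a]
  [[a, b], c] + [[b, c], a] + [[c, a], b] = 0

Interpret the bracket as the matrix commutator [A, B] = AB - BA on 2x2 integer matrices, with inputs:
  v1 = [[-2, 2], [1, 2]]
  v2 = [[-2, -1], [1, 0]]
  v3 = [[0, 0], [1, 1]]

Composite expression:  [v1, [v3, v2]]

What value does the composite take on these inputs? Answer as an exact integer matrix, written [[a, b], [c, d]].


[[-3, -8], [-2, 3]]

[v3, v2] = [[1, 1], [-1, -1]]
[v1, [v3, v2]] = [[-3, -8], [-2, 3]]


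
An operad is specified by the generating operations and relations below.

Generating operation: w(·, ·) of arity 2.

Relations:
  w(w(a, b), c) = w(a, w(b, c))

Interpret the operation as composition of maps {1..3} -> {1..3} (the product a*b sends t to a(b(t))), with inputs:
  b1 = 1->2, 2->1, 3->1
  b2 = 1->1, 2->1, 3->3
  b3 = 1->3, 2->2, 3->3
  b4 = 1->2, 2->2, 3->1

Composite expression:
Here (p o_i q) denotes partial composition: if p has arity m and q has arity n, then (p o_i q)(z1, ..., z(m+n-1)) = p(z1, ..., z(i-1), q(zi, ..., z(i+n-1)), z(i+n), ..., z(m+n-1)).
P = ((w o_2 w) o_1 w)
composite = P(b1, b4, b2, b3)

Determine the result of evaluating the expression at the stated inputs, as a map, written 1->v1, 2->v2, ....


1->2, 2->1, 3->2

w(b1, b4) = 1->1, 2->1, 3->2
w(b2, b3) = 1->3, 2->1, 3->3
w(w(b1, b4), w(b2, b3)) = 1->2, 2->1, 3->2


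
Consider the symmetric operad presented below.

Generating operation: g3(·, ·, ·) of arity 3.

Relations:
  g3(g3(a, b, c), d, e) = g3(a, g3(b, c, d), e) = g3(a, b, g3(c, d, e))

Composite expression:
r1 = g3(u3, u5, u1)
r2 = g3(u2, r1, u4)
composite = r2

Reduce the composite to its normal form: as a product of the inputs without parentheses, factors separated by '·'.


Key point: g3 is associative — brackets drop, the u-order remains.
g3(u3, u5, u1) collapses to u3 · u5 · u1
g3(u2, g3(u3, u5, u1), u4) collapses to u2 · u3 · u5 · u1 · u4

u2 · u3 · u5 · u1 · u4


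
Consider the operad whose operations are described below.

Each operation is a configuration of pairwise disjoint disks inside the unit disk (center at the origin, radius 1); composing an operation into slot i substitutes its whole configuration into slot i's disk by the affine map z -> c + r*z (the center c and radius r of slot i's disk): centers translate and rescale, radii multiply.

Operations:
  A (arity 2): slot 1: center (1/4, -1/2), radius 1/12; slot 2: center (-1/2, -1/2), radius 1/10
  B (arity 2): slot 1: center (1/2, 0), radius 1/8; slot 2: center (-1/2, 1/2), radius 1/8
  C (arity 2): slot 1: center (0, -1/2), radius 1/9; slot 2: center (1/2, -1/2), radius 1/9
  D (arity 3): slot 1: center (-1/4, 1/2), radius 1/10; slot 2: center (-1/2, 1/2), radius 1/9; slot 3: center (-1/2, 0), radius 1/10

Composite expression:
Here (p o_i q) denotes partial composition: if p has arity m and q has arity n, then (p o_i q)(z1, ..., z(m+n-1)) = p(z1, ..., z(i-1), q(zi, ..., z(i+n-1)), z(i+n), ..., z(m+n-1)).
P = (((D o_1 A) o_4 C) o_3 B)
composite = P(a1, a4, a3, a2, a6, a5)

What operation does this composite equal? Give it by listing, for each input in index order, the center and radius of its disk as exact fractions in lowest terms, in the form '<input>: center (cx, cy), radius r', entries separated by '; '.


a1: center (-9/40, 9/20), radius 1/120; a2: center (-5/9, 5/9), radius 1/72; a3: center (-4/9, 1/2), radius 1/72; a4: center (-3/10, 9/20), radius 1/100; a5: center (-9/20, -1/20), radius 1/90; a6: center (-1/2, -1/20), radius 1/90

Nesting under D composes maps z -> c + r*z down each a-path.
a1 passes through 2 substitutions, ending at center (-9/40, 9/20), radius 1/120
a4 passes through 2 substitutions, ending at center (-3/10, 9/20), radius 1/100
a3 passes through 2 substitutions, ending at center (-4/9, 1/2), radius 1/72
a2 passes through 2 substitutions, ending at center (-5/9, 5/9), radius 1/72
a6 passes through 2 substitutions, ending at center (-1/2, -1/20), radius 1/90
a5 passes through 2 substitutions, ending at center (-9/20, -1/20), radius 1/90


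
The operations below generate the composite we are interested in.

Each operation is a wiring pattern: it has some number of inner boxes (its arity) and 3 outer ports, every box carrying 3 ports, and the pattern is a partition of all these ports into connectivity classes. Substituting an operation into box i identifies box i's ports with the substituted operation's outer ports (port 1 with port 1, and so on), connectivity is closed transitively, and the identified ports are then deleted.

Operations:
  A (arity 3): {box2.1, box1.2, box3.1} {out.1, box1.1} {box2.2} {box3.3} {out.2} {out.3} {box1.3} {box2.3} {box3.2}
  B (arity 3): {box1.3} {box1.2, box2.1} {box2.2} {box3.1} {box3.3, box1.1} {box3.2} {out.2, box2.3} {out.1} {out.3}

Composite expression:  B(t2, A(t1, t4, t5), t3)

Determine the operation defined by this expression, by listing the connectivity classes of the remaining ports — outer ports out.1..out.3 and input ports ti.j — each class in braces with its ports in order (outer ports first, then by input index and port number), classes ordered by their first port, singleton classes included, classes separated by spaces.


{out.1} {out.2} {out.3} {t1.1, t2.2} {t1.2, t4.1, t5.1} {t1.3} {t2.1, t3.3} {t2.3} {t3.1} {t3.2} {t4.2} {t4.3} {t5.2} {t5.3}

Reachability decides: close wires over B-identified ports.
A over (t1, t4, t5) gives {out.1, t1.1} {out.2} {out.3} {t1.2, t4.1, t5.1} {t1.3} {t4.2} {t4.3} {t5.2} {t5.3}, out.j being that stage's outer ports
B over (t2, t1, t4, t5, t3) gives {out.1} {out.2} {out.3} {t1.1, t2.2} {t1.2, t4.1, t5.1} {t1.3} {t2.1, t3.3} {t2.3} {t3.1} {t3.2} {t4.2} {t4.3} {t5.2} {t5.3}, out.j being that stage's outer ports


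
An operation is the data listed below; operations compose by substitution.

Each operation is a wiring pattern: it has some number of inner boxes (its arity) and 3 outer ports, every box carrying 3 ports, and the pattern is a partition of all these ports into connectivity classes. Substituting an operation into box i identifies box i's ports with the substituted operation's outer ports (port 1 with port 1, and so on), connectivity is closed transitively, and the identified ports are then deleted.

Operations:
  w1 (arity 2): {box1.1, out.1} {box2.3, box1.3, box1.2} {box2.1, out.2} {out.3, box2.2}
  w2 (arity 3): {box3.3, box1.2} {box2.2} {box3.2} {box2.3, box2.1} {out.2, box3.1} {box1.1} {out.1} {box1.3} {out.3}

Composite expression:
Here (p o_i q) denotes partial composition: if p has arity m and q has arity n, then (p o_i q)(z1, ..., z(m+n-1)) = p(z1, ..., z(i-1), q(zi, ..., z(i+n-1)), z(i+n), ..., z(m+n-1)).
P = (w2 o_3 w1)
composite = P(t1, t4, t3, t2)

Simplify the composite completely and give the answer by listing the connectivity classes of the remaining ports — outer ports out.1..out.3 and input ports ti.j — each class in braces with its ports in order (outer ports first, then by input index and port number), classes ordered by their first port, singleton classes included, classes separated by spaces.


{out.1} {out.2, t3.1} {out.3} {t1.1} {t1.2, t2.2} {t1.3} {t2.1} {t2.3, t3.2, t3.3} {t4.1, t4.3} {t4.2}

After gluing at w2, chains via deleted ports link the t-ports.
the subtree at w1 composes to {out.1, t3.1} {out.2, t2.1} {out.3, t2.2} {t2.3, t3.2, t3.3} on (t3, t2); out.j = own outer ports
the subtree at w2 composes to {out.1} {out.2, t3.1} {out.3} {t1.1} {t1.2, t2.2} {t1.3} {t2.1} {t2.3, t3.2, t3.3} {t4.1, t4.3} {t4.2} on (t1, t4, t3, t2); out.j = own outer ports


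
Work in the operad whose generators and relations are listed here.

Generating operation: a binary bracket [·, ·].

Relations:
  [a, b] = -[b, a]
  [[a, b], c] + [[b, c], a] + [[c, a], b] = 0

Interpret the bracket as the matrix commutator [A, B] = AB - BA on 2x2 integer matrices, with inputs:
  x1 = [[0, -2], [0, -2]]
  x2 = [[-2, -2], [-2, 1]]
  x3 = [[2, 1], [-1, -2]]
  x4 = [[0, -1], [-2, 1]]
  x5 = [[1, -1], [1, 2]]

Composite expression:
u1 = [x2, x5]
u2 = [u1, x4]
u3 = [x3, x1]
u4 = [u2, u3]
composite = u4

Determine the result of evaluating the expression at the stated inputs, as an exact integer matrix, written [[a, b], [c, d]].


[[-228, -24], [96, 228]]

[x2, x5] = [[-4, 1], [5, 4]]
[[x2, x5], x4] = [[3, 9], [-21, -3]]
[x3, x1] = [[-2, -10], [-2, 2]]
[[[x2, x5], x4], [x3, x1]] = [[-228, -24], [96, 228]]


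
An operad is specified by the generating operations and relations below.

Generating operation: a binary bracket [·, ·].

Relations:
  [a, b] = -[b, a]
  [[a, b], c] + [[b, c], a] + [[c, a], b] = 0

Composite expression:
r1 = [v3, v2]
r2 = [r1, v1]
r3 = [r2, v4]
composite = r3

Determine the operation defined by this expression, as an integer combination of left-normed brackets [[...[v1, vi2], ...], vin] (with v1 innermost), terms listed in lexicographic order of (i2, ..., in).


[[[v1, v2], v3], v4] - [[[v1, v3], v2], v4]

In the tensor algebra, words opening v1 carry the v1-anchored form.
Composite bracket: [[[v3, v2], v1], v4]
The bracket unfolds into 8 signed words via [a, b] = ab - ba (2^3 = 8).
Words beginning with v1 determine it all:
  word v1v2v3v4 has sign +1, contributing +[[[v1, v2], v3], v4]
  word v1v3v2v4 has sign -1, contributing -[[[v1, v3], v2], v4]


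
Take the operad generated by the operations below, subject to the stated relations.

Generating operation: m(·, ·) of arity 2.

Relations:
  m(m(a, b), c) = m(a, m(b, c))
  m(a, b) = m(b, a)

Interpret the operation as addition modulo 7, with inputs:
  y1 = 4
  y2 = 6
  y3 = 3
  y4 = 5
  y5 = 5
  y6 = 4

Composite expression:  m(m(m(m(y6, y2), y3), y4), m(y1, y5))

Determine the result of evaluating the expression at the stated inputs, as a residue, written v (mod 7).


6 (mod 7)

m(y6, y2) = 3
m(m(y6, y2), y3) = 6
m(m(m(y6, y2), y3), y4) = 4
m(y1, y5) = 2
m(m(m(m(y6, y2), y3), y4), m(y1, y5)) = 6


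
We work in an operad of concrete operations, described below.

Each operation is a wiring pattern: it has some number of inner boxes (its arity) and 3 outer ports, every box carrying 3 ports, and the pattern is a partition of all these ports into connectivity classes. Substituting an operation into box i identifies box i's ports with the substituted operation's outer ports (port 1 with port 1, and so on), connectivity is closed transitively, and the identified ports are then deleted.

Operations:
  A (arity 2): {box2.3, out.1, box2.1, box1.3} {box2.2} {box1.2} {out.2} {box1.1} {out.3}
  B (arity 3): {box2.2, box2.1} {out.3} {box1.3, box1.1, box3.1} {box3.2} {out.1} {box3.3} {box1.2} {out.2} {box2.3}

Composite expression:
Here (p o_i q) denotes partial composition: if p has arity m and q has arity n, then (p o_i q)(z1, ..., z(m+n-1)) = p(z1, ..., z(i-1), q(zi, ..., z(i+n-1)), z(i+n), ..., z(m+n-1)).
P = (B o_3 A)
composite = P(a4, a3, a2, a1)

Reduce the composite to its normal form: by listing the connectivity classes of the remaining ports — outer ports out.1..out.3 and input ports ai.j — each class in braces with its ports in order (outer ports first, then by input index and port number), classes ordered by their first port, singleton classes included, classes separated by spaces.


{out.1} {out.2} {out.3} {a1.1, a1.3, a2.3, a4.1, a4.3} {a1.2} {a2.1} {a2.2} {a3.1, a3.2} {a3.3} {a4.2}


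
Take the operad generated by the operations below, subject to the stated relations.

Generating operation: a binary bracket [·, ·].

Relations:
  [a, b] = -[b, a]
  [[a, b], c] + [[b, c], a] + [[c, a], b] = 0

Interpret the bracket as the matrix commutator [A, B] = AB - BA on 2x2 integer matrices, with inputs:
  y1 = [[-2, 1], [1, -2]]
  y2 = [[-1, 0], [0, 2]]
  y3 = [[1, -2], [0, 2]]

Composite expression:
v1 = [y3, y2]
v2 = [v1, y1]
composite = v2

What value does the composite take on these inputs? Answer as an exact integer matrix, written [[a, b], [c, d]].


[[-6, 0], [0, 6]]

[y3, y2] = [[0, -6], [0, 0]]
[[y3, y2], y1] = [[-6, 0], [0, 6]]


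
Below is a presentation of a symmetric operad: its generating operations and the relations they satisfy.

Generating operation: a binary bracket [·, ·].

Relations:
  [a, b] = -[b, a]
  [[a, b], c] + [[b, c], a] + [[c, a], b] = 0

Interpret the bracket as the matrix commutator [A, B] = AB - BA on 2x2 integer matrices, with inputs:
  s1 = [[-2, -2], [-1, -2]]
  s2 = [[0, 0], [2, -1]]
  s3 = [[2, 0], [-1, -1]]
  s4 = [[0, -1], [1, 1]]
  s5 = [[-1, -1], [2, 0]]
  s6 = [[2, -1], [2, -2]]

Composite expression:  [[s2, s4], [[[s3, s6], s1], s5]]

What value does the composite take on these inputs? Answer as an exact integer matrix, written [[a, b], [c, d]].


[s2, s4] = [[2, -1], [-3, -2]]
[s3, s6] = [[-1, -3], [-10, 1]]
[[s3, s6], s1] = [[-17, 4], [-2, 17]]
[[[s3, s6], s1], s5] = [[6, 38], [70, -6]]
[[s2, s4], [[[s3, s6], s1], s5]] = [[44, 164], [-316, -44]]

[[44, 164], [-316, -44]]


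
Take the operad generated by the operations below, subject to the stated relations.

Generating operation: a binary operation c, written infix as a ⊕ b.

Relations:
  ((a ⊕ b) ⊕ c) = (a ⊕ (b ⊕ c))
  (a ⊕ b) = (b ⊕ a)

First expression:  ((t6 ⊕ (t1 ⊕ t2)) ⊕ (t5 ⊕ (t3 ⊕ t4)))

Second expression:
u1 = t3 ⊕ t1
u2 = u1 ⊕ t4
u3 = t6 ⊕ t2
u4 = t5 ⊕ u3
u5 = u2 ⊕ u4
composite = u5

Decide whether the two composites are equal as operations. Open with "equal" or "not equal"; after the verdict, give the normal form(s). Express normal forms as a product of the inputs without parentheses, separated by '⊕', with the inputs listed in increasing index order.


In normal form, the first expression is t1 ⊕ t2 ⊕ t3 ⊕ t4 ⊕ t5 ⊕ t6
In normal form, the second expression is t1 ⊕ t2 ⊕ t3 ⊕ t4 ⊕ t5 ⊕ t6
Both agree, so they are equal.

equal; both compose to t1 ⊕ t2 ⊕ t3 ⊕ t4 ⊕ t5 ⊕ t6


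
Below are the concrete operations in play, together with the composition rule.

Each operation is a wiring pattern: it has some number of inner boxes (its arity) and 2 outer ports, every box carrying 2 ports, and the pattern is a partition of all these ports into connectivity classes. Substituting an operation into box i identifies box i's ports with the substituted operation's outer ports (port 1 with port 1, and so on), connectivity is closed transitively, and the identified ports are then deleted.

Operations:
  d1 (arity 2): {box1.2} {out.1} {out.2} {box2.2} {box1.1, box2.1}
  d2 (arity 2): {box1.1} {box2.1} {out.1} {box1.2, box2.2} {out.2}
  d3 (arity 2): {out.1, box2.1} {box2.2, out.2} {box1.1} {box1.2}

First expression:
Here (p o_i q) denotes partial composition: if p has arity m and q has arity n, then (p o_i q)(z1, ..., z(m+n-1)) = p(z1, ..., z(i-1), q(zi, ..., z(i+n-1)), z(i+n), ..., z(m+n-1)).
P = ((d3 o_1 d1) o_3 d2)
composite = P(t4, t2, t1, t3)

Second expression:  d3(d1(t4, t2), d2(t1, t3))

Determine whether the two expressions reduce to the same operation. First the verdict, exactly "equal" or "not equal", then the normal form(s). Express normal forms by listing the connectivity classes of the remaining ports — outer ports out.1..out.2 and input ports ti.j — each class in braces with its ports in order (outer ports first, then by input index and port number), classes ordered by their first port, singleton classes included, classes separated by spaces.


equal: each reduces to {out.1} {out.2} {t1.1} {t1.2, t3.2} {t2.1, t4.1} {t2.2} {t3.1} {t4.2}

The first composite normalizes to {out.1} {out.2} {t1.1} {t1.2, t3.2} {t2.1, t4.1} {t2.2} {t3.1} {t4.2}
The second composite normalizes to {out.1} {out.2} {t1.1} {t1.2, t3.2} {t2.1, t4.1} {t2.2} {t3.1} {t4.2}
Both agree, so they are equal.
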